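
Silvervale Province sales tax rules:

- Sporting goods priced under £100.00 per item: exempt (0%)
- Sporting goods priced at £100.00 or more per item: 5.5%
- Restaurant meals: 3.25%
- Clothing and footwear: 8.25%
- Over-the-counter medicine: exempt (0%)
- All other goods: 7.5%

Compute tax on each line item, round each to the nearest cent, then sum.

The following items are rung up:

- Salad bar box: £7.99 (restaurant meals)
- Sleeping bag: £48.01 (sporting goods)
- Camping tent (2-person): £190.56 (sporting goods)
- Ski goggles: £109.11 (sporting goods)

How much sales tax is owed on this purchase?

Salad bar box £7.99: restaurant meals → 3.25% → £0.26
Sleeping bag £48.01: sporting goods, under £100.00 → 0% → £0.00
Camping tent (2-person) £190.56: sporting goods, £100.00 or more → 5.5% → £10.48
Ski goggles £109.11: sporting goods, £100.00 or more → 5.5% → £6.00
Total tax = £0.26 + £10.48 + £6.00 = £16.74

£16.74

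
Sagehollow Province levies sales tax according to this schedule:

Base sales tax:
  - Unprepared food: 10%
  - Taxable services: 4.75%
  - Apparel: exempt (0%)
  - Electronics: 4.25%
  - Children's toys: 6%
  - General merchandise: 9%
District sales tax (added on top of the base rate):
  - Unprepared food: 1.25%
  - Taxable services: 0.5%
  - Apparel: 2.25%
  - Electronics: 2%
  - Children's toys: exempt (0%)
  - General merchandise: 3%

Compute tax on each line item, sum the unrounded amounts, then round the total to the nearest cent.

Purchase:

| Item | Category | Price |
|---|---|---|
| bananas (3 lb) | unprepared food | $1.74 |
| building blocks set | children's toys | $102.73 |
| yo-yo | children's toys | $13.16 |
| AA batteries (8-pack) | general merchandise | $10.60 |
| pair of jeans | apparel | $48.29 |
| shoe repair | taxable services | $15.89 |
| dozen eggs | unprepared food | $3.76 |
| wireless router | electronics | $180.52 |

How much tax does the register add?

Bananas (3 lb) $1.74: unprepared food → 10% + 1.25% district = 11.25% → $0.19575
Building blocks set $102.73: children's toys → 6% + 0% district = 6% → $6.1638
Yo-yo $13.16: children's toys → 6% + 0% district = 6% → $0.7896
AA batteries (8-pack) $10.60: general merchandise → 9% + 3% district = 12% → $1.272
Pair of jeans $48.29: apparel → 0% + 2.25% district = 2.25% → $1.086525
Shoe repair $15.89: taxable services → 4.75% + 0.5% district = 5.25% → $0.834225
Dozen eggs $3.76: unprepared food → 10% + 1.25% district = 11.25% → $0.423
Wireless router $180.52: electronics → 4.25% + 2% district = 6.25% → $11.2825
Unrounded tax sum = $22.0474 → $22.05

$22.05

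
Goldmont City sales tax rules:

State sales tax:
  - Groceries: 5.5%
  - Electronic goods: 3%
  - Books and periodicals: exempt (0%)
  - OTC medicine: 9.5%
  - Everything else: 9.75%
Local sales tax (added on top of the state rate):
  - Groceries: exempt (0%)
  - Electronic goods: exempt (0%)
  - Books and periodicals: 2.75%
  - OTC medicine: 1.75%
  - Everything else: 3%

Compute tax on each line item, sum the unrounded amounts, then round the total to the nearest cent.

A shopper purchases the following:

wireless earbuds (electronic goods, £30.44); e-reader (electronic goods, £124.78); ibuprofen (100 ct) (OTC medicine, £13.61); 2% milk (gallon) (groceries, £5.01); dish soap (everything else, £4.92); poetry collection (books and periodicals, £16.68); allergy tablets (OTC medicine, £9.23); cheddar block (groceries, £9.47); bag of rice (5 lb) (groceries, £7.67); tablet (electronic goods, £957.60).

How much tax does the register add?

Wireless earbuds £30.44: electronic goods → 3% + 0% local = 3% → £0.9132
E-reader £124.78: electronic goods → 3% + 0% local = 3% → £3.7434
Ibuprofen (100 ct) £13.61: OTC medicine → 9.5% + 1.75% local = 11.25% → £1.531125
2% milk (gallon) £5.01: groceries → 5.5% + 0% local = 5.5% → £0.27555
Dish soap £4.92: everything else → 9.75% + 3% local = 12.75% → £0.6273
Poetry collection £16.68: books and periodicals → 0% + 2.75% local = 2.75% → £0.4587
Allergy tablets £9.23: OTC medicine → 9.5% + 1.75% local = 11.25% → £1.038375
Cheddar block £9.47: groceries → 5.5% + 0% local = 5.5% → £0.52085
Bag of rice (5 lb) £7.67: groceries → 5.5% + 0% local = 5.5% → £0.42185
Tablet £957.60: electronic goods → 3% + 0% local = 3% → £28.728
Unrounded tax sum = £38.25835 → £38.26

£38.26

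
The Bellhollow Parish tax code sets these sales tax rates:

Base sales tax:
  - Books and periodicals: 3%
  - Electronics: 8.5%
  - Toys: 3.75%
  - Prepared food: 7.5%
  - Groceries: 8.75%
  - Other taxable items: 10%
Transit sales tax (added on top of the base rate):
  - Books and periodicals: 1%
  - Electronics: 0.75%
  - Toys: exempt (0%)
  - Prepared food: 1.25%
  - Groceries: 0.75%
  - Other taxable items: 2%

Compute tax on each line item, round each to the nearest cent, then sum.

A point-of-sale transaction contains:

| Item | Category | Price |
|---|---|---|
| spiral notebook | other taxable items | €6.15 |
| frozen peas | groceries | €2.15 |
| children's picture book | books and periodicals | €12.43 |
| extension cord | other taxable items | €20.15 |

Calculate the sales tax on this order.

Spiral notebook €6.15: other taxable items → 10% + 2% transit = 12% → €0.74
Frozen peas €2.15: groceries → 8.75% + 0.75% transit = 9.5% → €0.20
Children's picture book €12.43: books and periodicals → 3% + 1% transit = 4% → €0.50
Extension cord €20.15: other taxable items → 10% + 2% transit = 12% → €2.42
Total tax = €0.74 + €0.20 + €0.50 + €2.42 = €3.86

€3.86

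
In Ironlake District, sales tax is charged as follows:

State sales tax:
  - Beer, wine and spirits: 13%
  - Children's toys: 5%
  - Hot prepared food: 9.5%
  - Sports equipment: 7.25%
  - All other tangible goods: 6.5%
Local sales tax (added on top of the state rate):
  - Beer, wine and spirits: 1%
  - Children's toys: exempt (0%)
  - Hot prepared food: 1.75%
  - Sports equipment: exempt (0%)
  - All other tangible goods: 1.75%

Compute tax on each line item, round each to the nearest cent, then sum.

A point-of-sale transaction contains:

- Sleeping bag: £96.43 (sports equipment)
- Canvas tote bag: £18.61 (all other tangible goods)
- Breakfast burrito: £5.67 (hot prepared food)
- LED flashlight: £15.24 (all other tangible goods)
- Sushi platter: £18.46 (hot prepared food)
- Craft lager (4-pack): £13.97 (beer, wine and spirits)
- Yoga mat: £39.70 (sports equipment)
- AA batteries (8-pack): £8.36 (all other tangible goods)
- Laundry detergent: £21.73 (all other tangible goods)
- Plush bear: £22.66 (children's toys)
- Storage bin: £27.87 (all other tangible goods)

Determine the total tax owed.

Sleeping bag £96.43: sports equipment → 7.25% + 0% local = 7.25% → £6.99
Canvas tote bag £18.61: all other tangible goods → 6.5% + 1.75% local = 8.25% → £1.54
Breakfast burrito £5.67: hot prepared food → 9.5% + 1.75% local = 11.25% → £0.64
LED flashlight £15.24: all other tangible goods → 6.5% + 1.75% local = 8.25% → £1.26
Sushi platter £18.46: hot prepared food → 9.5% + 1.75% local = 11.25% → £2.08
Craft lager (4-pack) £13.97: beer, wine and spirits → 13% + 1% local = 14% → £1.96
Yoga mat £39.70: sports equipment → 7.25% + 0% local = 7.25% → £2.88
AA batteries (8-pack) £8.36: all other tangible goods → 6.5% + 1.75% local = 8.25% → £0.69
Laundry detergent £21.73: all other tangible goods → 6.5% + 1.75% local = 8.25% → £1.79
Plush bear £22.66: children's toys → 5% + 0% local = 5% → £1.13
Storage bin £27.87: all other tangible goods → 6.5% + 1.75% local = 8.25% → £2.30
Total tax = £6.99 + £1.54 + £0.64 + £1.26 + £2.08 + £1.96 + £2.88 + £0.69 + £1.79 + £1.13 + £2.30 = £23.26

£23.26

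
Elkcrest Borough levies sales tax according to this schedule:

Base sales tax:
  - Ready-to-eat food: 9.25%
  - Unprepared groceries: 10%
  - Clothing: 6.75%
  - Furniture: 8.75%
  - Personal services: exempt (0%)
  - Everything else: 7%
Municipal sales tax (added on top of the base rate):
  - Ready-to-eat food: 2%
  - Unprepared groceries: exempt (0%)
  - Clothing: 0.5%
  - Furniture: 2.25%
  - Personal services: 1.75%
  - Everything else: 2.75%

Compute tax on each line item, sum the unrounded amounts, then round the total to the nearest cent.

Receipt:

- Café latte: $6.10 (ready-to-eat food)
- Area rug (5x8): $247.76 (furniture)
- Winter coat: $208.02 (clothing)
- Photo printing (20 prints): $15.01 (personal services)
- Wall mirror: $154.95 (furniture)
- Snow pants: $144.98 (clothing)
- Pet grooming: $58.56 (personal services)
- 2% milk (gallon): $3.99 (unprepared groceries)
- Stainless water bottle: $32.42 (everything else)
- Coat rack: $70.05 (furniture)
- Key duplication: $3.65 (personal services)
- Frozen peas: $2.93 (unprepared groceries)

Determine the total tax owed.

Café latte $6.10: ready-to-eat food → 9.25% + 2% municipal = 11.25% → $0.68625
Area rug (5x8) $247.76: furniture → 8.75% + 2.25% municipal = 11% → $27.2536
Winter coat $208.02: clothing → 6.75% + 0.5% municipal = 7.25% → $15.08145
Photo printing (20 prints) $15.01: personal services → 0% + 1.75% municipal = 1.75% → $0.262675
Wall mirror $154.95: furniture → 8.75% + 2.25% municipal = 11% → $17.0445
Snow pants $144.98: clothing → 6.75% + 0.5% municipal = 7.25% → $10.51105
Pet grooming $58.56: personal services → 0% + 1.75% municipal = 1.75% → $1.0248
2% milk (gallon) $3.99: unprepared groceries → 10% + 0% municipal = 10% → $0.399
Stainless water bottle $32.42: everything else → 7% + 2.75% municipal = 9.75% → $3.16095
Coat rack $70.05: furniture → 8.75% + 2.25% municipal = 11% → $7.7055
Key duplication $3.65: personal services → 0% + 1.75% municipal = 1.75% → $0.063875
Frozen peas $2.93: unprepared groceries → 10% + 0% municipal = 10% → $0.293
Unrounded tax sum = $83.48665 → $83.49

$83.49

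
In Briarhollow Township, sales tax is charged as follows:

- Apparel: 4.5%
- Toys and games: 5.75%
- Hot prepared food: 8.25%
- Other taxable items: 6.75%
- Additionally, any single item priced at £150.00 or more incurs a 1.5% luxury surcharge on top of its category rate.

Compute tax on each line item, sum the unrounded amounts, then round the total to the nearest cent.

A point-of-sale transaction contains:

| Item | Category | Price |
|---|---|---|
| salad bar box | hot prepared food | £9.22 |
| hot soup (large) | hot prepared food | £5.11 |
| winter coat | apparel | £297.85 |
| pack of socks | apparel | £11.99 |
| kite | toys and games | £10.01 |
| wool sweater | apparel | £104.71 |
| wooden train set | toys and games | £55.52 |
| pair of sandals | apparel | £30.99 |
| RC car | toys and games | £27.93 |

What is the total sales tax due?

Salad bar box £9.22: hot prepared food → 8.25% → £0.76065
Hot soup (large) £5.11: hot prepared food → 8.25% → £0.421575
Winter coat £297.85: apparel → 4.5% + 1.5% surcharge = 6% → £17.871
Pack of socks £11.99: apparel → 4.5% → £0.53955
Kite £10.01: toys and games → 5.75% → £0.575575
Wool sweater £104.71: apparel → 4.5% → £4.71195
Wooden train set £55.52: toys and games → 5.75% → £3.1924
Pair of sandals £30.99: apparel → 4.5% → £1.39455
RC car £27.93: toys and games → 5.75% → £1.605975
Unrounded tax sum = £31.073225 → £31.07

£31.07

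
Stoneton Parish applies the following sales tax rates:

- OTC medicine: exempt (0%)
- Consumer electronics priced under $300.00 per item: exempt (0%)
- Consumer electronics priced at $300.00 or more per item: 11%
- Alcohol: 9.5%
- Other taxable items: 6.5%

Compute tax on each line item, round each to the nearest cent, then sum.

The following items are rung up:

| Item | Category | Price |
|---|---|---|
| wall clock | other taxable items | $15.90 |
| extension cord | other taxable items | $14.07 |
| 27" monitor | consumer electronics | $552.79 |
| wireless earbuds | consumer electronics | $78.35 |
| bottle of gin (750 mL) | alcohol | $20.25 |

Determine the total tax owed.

$64.67

Wall clock $15.90: other taxable items → 6.5% → $1.03
Extension cord $14.07: other taxable items → 6.5% → $0.91
27" monitor $552.79: consumer electronics, $300.00 or more → 11% → $60.81
Wireless earbuds $78.35: consumer electronics, under $300.00 → 0% → $0.00
Bottle of gin (750 mL) $20.25: alcohol → 9.5% → $1.92
Total tax = $1.03 + $0.91 + $60.81 + $1.92 = $64.67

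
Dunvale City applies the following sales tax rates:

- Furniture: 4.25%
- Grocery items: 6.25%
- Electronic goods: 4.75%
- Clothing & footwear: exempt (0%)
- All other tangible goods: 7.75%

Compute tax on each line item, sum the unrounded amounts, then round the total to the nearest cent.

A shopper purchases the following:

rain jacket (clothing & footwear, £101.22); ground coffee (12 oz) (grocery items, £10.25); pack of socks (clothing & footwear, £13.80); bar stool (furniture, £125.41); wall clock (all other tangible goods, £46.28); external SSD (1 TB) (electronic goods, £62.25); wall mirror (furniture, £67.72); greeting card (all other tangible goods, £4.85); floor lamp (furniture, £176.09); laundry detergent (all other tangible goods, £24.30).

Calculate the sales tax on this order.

£25.14

Rain jacket £101.22: clothing & footwear → 0% → £0.00
Ground coffee (12 oz) £10.25: grocery items → 6.25% → £0.640625
Pack of socks £13.80: clothing & footwear → 0% → £0.00
Bar stool £125.41: furniture → 4.25% → £5.329925
Wall clock £46.28: all other tangible goods → 7.75% → £3.5867
External SSD (1 TB) £62.25: electronic goods → 4.75% → £2.956875
Wall mirror £67.72: furniture → 4.25% → £2.8781
Greeting card £4.85: all other tangible goods → 7.75% → £0.375875
Floor lamp £176.09: furniture → 4.25% → £7.483825
Laundry detergent £24.30: all other tangible goods → 7.75% → £1.88325
Unrounded tax sum = £25.135175 → £25.14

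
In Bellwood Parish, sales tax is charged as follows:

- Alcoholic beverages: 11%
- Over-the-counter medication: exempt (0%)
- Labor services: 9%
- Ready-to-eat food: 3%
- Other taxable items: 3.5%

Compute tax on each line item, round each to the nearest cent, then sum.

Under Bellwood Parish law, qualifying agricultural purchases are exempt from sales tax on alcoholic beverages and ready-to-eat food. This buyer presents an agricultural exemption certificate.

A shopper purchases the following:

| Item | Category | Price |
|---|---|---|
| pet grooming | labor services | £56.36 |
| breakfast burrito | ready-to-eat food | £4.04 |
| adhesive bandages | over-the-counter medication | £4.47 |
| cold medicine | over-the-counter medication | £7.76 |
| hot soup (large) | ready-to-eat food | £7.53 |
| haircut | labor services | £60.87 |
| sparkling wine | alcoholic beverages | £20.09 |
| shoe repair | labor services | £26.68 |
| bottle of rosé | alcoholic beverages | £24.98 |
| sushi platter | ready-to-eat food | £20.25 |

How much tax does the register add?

Pet grooming £56.36: labor services → 9% → £5.07
Breakfast burrito £4.04: ready-to-eat food, buyer-exempt → 0% → £0.00
Adhesive bandages £4.47: over-the-counter medication → 0% → £0.00
Cold medicine £7.76: over-the-counter medication → 0% → £0.00
Hot soup (large) £7.53: ready-to-eat food, buyer-exempt → 0% → £0.00
Haircut £60.87: labor services → 9% → £5.48
Sparkling wine £20.09: alcoholic beverages, buyer-exempt → 0% → £0.00
Shoe repair £26.68: labor services → 9% → £2.40
Bottle of rosé £24.98: alcoholic beverages, buyer-exempt → 0% → £0.00
Sushi platter £20.25: ready-to-eat food, buyer-exempt → 0% → £0.00
Total tax = £5.07 + £5.48 + £2.40 = £12.95

£12.95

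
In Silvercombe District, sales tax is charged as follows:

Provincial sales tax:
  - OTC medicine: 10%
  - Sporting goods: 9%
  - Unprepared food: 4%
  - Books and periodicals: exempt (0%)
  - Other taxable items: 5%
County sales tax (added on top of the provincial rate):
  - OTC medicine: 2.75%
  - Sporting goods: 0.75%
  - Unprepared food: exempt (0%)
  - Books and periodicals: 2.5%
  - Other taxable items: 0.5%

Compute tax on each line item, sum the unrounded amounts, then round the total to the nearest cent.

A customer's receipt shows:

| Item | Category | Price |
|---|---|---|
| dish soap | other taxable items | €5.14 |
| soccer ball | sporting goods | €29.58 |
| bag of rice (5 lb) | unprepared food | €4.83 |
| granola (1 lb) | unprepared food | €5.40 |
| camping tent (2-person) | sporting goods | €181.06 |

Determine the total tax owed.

Dish soap €5.14: other taxable items → 5% + 0.5% county = 5.5% → €0.2827
Soccer ball €29.58: sporting goods → 9% + 0.75% county = 9.75% → €2.88405
Bag of rice (5 lb) €4.83: unprepared food → 4% + 0% county = 4% → €0.1932
Granola (1 lb) €5.40: unprepared food → 4% + 0% county = 4% → €0.216
Camping tent (2-person) €181.06: sporting goods → 9% + 0.75% county = 9.75% → €17.65335
Unrounded tax sum = €21.2293 → €21.23

€21.23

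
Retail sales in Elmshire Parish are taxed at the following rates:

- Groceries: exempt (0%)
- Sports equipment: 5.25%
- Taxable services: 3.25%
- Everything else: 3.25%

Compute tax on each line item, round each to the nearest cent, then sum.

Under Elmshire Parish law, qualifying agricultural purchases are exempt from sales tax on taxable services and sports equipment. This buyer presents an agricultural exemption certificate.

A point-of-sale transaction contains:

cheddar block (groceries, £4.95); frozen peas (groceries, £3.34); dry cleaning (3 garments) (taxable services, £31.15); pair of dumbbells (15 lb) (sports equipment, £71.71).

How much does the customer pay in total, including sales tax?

Cheddar block £4.95: groceries → 0% → £0.00
Frozen peas £3.34: groceries → 0% → £0.00
Dry cleaning (3 garments) £31.15: taxable services, buyer-exempt → 0% → £0.00
Pair of dumbbells (15 lb) £71.71: sports equipment, buyer-exempt → 0% → £0.00
Subtotal = £111.15; tax = £0.00; total due = £111.15

£111.15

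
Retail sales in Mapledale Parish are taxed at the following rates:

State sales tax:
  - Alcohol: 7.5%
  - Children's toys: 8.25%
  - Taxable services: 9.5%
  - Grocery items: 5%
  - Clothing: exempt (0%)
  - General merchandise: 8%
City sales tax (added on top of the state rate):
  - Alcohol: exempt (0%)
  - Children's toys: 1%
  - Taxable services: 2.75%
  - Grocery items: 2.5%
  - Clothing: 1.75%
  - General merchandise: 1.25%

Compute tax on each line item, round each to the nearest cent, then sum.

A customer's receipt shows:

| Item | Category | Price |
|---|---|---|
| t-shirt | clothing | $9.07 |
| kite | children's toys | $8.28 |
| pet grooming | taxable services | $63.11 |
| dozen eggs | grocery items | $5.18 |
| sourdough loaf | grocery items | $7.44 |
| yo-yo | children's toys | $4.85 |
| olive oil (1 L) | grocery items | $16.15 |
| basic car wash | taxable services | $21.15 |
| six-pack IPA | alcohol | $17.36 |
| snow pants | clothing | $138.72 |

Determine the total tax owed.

$17.59

T-shirt $9.07: clothing → 0% + 1.75% city = 1.75% → $0.16
Kite $8.28: children's toys → 8.25% + 1% city = 9.25% → $0.77
Pet grooming $63.11: taxable services → 9.5% + 2.75% city = 12.25% → $7.73
Dozen eggs $5.18: grocery items → 5% + 2.5% city = 7.5% → $0.39
Sourdough loaf $7.44: grocery items → 5% + 2.5% city = 7.5% → $0.56
Yo-yo $4.85: children's toys → 8.25% + 1% city = 9.25% → $0.45
Olive oil (1 L) $16.15: grocery items → 5% + 2.5% city = 7.5% → $1.21
Basic car wash $21.15: taxable services → 9.5% + 2.75% city = 12.25% → $2.59
Six-pack IPA $17.36: alcohol → 7.5% + 0% city = 7.5% → $1.30
Snow pants $138.72: clothing → 0% + 1.75% city = 1.75% → $2.43
Total tax = $0.16 + $0.77 + $7.73 + $0.39 + $0.56 + $0.45 + $1.21 + $2.59 + $1.30 + $2.43 = $17.59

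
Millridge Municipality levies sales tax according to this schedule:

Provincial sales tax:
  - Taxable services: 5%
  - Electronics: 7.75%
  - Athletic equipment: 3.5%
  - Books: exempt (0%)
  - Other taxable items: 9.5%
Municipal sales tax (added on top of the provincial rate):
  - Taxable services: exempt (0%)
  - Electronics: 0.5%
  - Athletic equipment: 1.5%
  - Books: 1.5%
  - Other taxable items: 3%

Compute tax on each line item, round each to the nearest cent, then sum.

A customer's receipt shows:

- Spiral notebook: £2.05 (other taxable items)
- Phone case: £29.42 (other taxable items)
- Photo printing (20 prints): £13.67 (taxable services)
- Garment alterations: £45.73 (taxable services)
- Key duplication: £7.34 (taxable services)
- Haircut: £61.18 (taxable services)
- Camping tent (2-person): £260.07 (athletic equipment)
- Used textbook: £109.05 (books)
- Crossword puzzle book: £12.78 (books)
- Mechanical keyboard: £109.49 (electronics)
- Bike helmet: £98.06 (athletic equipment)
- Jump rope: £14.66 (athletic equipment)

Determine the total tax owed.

Spiral notebook £2.05: other taxable items → 9.5% + 3% municipal = 12.5% → £0.26
Phone case £29.42: other taxable items → 9.5% + 3% municipal = 12.5% → £3.68
Photo printing (20 prints) £13.67: taxable services → 5% + 0% municipal = 5% → £0.68
Garment alterations £45.73: taxable services → 5% + 0% municipal = 5% → £2.29
Key duplication £7.34: taxable services → 5% + 0% municipal = 5% → £0.37
Haircut £61.18: taxable services → 5% + 0% municipal = 5% → £3.06
Camping tent (2-person) £260.07: athletic equipment → 3.5% + 1.5% municipal = 5% → £13.00
Used textbook £109.05: books → 0% + 1.5% municipal = 1.5% → £1.64
Crossword puzzle book £12.78: books → 0% + 1.5% municipal = 1.5% → £0.19
Mechanical keyboard £109.49: electronics → 7.75% + 0.5% municipal = 8.25% → £9.03
Bike helmet £98.06: athletic equipment → 3.5% + 1.5% municipal = 5% → £4.90
Jump rope £14.66: athletic equipment → 3.5% + 1.5% municipal = 5% → £0.73
Total tax = £0.26 + £3.68 + £0.68 + £2.29 + £0.37 + £3.06 + £13.00 + £1.64 + £0.19 + £9.03 + £4.90 + £0.73 = £39.83

£39.83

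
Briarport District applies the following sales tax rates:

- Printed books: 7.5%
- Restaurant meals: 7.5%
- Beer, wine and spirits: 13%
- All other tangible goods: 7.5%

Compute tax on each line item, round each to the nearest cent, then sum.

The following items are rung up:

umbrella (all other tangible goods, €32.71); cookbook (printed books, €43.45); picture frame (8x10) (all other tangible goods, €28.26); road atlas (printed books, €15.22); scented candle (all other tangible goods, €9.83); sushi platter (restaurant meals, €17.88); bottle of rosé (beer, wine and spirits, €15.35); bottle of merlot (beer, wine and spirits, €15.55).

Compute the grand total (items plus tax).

Umbrella €32.71: all other tangible goods → 7.5% → €2.45
Cookbook €43.45: printed books → 7.5% → €3.26
Picture frame (8x10) €28.26: all other tangible goods → 7.5% → €2.12
Road atlas €15.22: printed books → 7.5% → €1.14
Scented candle €9.83: all other tangible goods → 7.5% → €0.74
Sushi platter €17.88: restaurant meals → 7.5% → €1.34
Bottle of rosé €15.35: beer, wine and spirits → 13% → €2.00
Bottle of merlot €15.55: beer, wine and spirits → 13% → €2.02
Subtotal = €178.25; tax = €15.07; total due = €193.32

€193.32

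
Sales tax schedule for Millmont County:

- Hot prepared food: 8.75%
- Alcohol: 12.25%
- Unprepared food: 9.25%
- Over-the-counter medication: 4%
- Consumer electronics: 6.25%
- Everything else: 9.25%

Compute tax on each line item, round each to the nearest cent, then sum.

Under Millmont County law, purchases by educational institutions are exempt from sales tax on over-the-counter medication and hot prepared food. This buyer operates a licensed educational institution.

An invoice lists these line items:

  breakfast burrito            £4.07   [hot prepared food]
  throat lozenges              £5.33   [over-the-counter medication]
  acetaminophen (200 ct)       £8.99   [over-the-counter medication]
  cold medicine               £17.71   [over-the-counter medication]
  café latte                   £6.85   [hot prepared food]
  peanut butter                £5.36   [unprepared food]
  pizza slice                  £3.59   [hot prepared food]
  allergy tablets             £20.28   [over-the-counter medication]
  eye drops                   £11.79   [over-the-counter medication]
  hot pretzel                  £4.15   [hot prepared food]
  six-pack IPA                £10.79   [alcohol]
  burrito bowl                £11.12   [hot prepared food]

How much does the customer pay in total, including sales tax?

Breakfast burrito £4.07: hot prepared food, buyer-exempt → 0% → £0.00
Throat lozenges £5.33: over-the-counter medication, buyer-exempt → 0% → £0.00
Acetaminophen (200 ct) £8.99: over-the-counter medication, buyer-exempt → 0% → £0.00
Cold medicine £17.71: over-the-counter medication, buyer-exempt → 0% → £0.00
Café latte £6.85: hot prepared food, buyer-exempt → 0% → £0.00
Peanut butter £5.36: unprepared food → 9.25% → £0.50
Pizza slice £3.59: hot prepared food, buyer-exempt → 0% → £0.00
Allergy tablets £20.28: over-the-counter medication, buyer-exempt → 0% → £0.00
Eye drops £11.79: over-the-counter medication, buyer-exempt → 0% → £0.00
Hot pretzel £4.15: hot prepared food, buyer-exempt → 0% → £0.00
Six-pack IPA £10.79: alcohol → 12.25% → £1.32
Burrito bowl £11.12: hot prepared food, buyer-exempt → 0% → £0.00
Subtotal = £110.03; tax = £1.82; total due = £111.85

£111.85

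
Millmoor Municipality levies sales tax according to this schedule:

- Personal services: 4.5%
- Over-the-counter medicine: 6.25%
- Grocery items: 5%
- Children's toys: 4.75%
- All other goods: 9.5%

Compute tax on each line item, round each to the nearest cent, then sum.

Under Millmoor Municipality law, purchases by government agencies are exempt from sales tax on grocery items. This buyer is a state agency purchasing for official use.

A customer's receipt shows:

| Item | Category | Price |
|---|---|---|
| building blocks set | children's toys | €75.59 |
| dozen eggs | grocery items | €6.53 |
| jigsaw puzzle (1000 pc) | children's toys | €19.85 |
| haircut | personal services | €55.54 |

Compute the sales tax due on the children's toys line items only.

€4.53

Building blocks set €75.59: children's toys → 4.75% → €3.59
Jigsaw puzzle (1000 pc) €19.85: children's toys → 4.75% → €0.94
Tax on children's toys = €3.59 + €0.94 = €4.53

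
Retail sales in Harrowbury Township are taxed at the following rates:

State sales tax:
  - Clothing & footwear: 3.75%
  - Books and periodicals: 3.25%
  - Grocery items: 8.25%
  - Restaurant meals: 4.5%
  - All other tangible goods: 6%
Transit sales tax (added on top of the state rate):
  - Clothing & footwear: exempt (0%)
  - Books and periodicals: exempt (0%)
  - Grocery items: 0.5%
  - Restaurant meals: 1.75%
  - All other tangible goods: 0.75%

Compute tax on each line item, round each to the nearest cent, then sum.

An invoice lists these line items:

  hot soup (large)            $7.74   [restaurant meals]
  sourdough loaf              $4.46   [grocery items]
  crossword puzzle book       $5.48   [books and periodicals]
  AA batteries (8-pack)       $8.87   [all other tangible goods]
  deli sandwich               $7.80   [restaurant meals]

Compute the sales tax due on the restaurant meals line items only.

Hot soup (large) $7.74: restaurant meals → 4.5% + 1.75% transit = 6.25% → $0.48
Deli sandwich $7.80: restaurant meals → 4.5% + 1.75% transit = 6.25% → $0.49
Tax on restaurant meals = $0.48 + $0.49 = $0.97

$0.97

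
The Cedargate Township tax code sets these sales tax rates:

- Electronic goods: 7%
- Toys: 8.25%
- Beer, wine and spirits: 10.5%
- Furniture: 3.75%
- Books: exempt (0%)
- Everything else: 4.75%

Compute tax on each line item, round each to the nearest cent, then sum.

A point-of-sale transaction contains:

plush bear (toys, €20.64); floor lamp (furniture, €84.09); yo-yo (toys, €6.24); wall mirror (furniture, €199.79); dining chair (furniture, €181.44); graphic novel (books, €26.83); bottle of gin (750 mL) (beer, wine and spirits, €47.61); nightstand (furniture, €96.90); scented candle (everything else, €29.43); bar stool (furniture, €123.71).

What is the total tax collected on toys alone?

€2.21

Plush bear €20.64: toys → 8.25% → €1.70
Yo-yo €6.24: toys → 8.25% → €0.51
Tax on toys = €1.70 + €0.51 = €2.21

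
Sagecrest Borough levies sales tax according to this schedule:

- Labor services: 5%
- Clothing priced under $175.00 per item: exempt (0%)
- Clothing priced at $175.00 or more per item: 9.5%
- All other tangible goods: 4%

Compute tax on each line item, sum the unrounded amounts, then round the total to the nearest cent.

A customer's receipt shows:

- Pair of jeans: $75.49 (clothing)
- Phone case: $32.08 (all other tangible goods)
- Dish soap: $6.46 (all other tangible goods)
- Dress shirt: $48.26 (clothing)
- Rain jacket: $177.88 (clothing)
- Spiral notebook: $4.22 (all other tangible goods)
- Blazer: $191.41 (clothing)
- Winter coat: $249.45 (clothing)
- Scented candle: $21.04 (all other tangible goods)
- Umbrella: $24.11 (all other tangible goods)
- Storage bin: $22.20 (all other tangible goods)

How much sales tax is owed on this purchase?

Pair of jeans $75.49: clothing, under $175.00 → 0% → $0.00
Phone case $32.08: all other tangible goods → 4% → $1.2832
Dish soap $6.46: all other tangible goods → 4% → $0.2584
Dress shirt $48.26: clothing, under $175.00 → 0% → $0.00
Rain jacket $177.88: clothing, $175.00 or more → 9.5% → $16.8986
Spiral notebook $4.22: all other tangible goods → 4% → $0.1688
Blazer $191.41: clothing, $175.00 or more → 9.5% → $18.18395
Winter coat $249.45: clothing, $175.00 or more → 9.5% → $23.69775
Scented candle $21.04: all other tangible goods → 4% → $0.8416
Umbrella $24.11: all other tangible goods → 4% → $0.9644
Storage bin $22.20: all other tangible goods → 4% → $0.888
Unrounded tax sum = $63.1847 → $63.18

$63.18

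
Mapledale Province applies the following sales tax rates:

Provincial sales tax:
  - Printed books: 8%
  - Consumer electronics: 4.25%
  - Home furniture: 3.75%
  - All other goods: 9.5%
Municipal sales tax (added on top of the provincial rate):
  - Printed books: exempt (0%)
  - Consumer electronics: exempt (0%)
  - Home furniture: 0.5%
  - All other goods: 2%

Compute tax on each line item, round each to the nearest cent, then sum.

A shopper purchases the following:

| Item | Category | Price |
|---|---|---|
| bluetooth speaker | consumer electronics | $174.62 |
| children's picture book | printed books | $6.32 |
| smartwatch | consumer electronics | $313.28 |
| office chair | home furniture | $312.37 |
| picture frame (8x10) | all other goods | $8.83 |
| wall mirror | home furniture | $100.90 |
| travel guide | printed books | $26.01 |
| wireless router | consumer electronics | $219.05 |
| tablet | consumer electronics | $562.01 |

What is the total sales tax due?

$75.11

Bluetooth speaker $174.62: consumer electronics → 4.25% + 0% municipal = 4.25% → $7.42
Children's picture book $6.32: printed books → 8% + 0% municipal = 8% → $0.51
Smartwatch $313.28: consumer electronics → 4.25% + 0% municipal = 4.25% → $13.31
Office chair $312.37: home furniture → 3.75% + 0.5% municipal = 4.25% → $13.28
Picture frame (8x10) $8.83: all other goods → 9.5% + 2% municipal = 11.5% → $1.02
Wall mirror $100.90: home furniture → 3.75% + 0.5% municipal = 4.25% → $4.29
Travel guide $26.01: printed books → 8% + 0% municipal = 8% → $2.08
Wireless router $219.05: consumer electronics → 4.25% + 0% municipal = 4.25% → $9.31
Tablet $562.01: consumer electronics → 4.25% + 0% municipal = 4.25% → $23.89
Total tax = $7.42 + $0.51 + $13.31 + $13.28 + $1.02 + $4.29 + $2.08 + $9.31 + $23.89 = $75.11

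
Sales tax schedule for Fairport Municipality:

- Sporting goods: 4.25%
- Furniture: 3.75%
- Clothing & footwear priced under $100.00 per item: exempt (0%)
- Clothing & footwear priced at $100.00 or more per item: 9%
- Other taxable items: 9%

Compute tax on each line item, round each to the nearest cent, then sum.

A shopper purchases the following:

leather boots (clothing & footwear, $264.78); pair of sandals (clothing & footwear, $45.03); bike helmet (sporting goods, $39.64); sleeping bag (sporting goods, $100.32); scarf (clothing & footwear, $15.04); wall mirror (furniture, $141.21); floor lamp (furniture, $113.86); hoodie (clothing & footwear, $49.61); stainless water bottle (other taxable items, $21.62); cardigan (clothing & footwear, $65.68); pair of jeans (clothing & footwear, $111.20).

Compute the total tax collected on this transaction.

$51.30

Leather boots $264.78: clothing & footwear, $100.00 or more → 9% → $23.83
Pair of sandals $45.03: clothing & footwear, under $100.00 → 0% → $0.00
Bike helmet $39.64: sporting goods → 4.25% → $1.68
Sleeping bag $100.32: sporting goods → 4.25% → $4.26
Scarf $15.04: clothing & footwear, under $100.00 → 0% → $0.00
Wall mirror $141.21: furniture → 3.75% → $5.30
Floor lamp $113.86: furniture → 3.75% → $4.27
Hoodie $49.61: clothing & footwear, under $100.00 → 0% → $0.00
Stainless water bottle $21.62: other taxable items → 9% → $1.95
Cardigan $65.68: clothing & footwear, under $100.00 → 0% → $0.00
Pair of jeans $111.20: clothing & footwear, $100.00 or more → 9% → $10.01
Total tax = $23.83 + $1.68 + $4.26 + $5.30 + $4.27 + $1.95 + $10.01 = $51.30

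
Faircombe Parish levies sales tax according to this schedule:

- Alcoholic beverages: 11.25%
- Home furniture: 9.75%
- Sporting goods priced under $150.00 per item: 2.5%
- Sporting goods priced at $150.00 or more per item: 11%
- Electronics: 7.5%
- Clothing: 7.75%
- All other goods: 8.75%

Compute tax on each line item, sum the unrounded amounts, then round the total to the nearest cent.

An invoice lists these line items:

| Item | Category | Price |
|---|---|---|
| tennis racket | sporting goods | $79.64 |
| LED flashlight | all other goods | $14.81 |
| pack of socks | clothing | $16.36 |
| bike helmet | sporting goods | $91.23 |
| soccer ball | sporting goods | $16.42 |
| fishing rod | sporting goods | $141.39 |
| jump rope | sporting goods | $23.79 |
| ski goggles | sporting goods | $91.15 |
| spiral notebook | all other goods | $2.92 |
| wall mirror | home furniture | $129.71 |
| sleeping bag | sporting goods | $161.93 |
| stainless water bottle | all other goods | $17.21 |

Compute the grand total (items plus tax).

Tennis racket $79.64: sporting goods, under $150.00 → 2.5% → $1.991
LED flashlight $14.81: all other goods → 8.75% → $1.295875
Pack of socks $16.36: clothing → 7.75% → $1.2679
Bike helmet $91.23: sporting goods, under $150.00 → 2.5% → $2.28075
Soccer ball $16.42: sporting goods, under $150.00 → 2.5% → $0.4105
Fishing rod $141.39: sporting goods, under $150.00 → 2.5% → $3.53475
Jump rope $23.79: sporting goods, under $150.00 → 2.5% → $0.59475
Ski goggles $91.15: sporting goods, under $150.00 → 2.5% → $2.27875
Spiral notebook $2.92: all other goods → 8.75% → $0.2555
Wall mirror $129.71: home furniture → 9.75% → $12.646725
Sleeping bag $161.93: sporting goods, $150.00 or more → 11% → $17.8123
Stainless water bottle $17.21: all other goods → 8.75% → $1.505875
Subtotal = $786.56; unrounded tax = $45.874675 → $45.87; total due = $832.43

$832.43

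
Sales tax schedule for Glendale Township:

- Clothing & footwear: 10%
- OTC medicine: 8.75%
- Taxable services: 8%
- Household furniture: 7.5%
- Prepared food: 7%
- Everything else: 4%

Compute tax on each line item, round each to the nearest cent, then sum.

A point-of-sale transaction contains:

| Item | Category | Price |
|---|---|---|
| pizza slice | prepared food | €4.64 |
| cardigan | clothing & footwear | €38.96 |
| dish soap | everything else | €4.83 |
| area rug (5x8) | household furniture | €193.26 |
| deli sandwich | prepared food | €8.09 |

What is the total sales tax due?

Pizza slice €4.64: prepared food → 7% → €0.32
Cardigan €38.96: clothing & footwear → 10% → €3.90
Dish soap €4.83: everything else → 4% → €0.19
Area rug (5x8) €193.26: household furniture → 7.5% → €14.49
Deli sandwich €8.09: prepared food → 7% → €0.57
Total tax = €0.32 + €3.90 + €0.19 + €14.49 + €0.57 = €19.47

€19.47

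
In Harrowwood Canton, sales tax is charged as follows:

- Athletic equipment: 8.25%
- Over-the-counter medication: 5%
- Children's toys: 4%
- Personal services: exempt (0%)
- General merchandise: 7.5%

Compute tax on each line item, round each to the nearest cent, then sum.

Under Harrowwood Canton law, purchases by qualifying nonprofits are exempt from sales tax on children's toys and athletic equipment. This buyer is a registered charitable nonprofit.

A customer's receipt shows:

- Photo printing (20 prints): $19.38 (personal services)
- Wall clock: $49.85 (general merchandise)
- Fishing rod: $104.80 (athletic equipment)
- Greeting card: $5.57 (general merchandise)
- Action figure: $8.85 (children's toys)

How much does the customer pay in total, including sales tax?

Photo printing (20 prints) $19.38: personal services → 0% → $0.00
Wall clock $49.85: general merchandise → 7.5% → $3.74
Fishing rod $104.80: athletic equipment, buyer-exempt → 0% → $0.00
Greeting card $5.57: general merchandise → 7.5% → $0.42
Action figure $8.85: children's toys, buyer-exempt → 0% → $0.00
Subtotal = $188.45; tax = $4.16; total due = $192.61

$192.61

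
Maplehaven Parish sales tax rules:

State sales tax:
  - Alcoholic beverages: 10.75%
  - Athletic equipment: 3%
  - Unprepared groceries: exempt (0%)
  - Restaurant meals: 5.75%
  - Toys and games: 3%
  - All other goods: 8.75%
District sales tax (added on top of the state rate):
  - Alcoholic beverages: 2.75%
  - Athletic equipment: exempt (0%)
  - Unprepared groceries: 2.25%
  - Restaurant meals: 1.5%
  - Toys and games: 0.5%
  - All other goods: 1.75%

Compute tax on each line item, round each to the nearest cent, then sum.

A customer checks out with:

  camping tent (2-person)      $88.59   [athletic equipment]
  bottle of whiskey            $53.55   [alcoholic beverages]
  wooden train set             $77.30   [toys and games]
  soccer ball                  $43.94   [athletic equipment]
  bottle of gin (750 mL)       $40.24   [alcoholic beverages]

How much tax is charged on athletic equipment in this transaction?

$3.98

Camping tent (2-person) $88.59: athletic equipment → 3% + 0% district = 3% → $2.66
Soccer ball $43.94: athletic equipment → 3% + 0% district = 3% → $1.32
Tax on athletic equipment = $2.66 + $1.32 = $3.98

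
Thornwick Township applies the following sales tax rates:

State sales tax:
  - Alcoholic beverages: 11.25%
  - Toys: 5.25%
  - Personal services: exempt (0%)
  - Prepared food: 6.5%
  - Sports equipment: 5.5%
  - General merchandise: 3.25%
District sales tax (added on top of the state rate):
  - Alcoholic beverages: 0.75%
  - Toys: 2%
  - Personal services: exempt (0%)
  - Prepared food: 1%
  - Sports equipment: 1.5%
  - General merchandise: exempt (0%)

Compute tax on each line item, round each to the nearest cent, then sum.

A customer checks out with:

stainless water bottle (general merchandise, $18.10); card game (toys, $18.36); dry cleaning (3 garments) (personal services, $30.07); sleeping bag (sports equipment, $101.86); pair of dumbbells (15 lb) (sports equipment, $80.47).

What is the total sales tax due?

Stainless water bottle $18.10: general merchandise → 3.25% + 0% district = 3.25% → $0.59
Card game $18.36: toys → 5.25% + 2% district = 7.25% → $1.33
Dry cleaning (3 garments) $30.07: personal services → 0% + 0% district = 0% → $0.00
Sleeping bag $101.86: sports equipment → 5.5% + 1.5% district = 7% → $7.13
Pair of dumbbells (15 lb) $80.47: sports equipment → 5.5% + 1.5% district = 7% → $5.63
Total tax = $0.59 + $1.33 + $7.13 + $5.63 = $14.68

$14.68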